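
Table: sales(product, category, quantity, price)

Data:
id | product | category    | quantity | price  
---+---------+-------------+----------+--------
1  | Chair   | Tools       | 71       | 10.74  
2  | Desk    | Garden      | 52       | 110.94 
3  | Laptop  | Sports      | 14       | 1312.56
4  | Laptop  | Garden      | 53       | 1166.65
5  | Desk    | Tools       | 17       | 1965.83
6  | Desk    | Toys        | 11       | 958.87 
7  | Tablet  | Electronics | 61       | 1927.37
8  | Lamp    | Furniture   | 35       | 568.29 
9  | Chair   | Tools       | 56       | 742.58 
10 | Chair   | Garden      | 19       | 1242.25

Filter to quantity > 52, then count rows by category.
SELECT category, COUNT(*)
FROM sales
WHERE quantity > 52
GROUP BY category

Note: WHERE filters rows before grouping.

Result:
  Electronics: 1
  Garden: 1
  Tools: 2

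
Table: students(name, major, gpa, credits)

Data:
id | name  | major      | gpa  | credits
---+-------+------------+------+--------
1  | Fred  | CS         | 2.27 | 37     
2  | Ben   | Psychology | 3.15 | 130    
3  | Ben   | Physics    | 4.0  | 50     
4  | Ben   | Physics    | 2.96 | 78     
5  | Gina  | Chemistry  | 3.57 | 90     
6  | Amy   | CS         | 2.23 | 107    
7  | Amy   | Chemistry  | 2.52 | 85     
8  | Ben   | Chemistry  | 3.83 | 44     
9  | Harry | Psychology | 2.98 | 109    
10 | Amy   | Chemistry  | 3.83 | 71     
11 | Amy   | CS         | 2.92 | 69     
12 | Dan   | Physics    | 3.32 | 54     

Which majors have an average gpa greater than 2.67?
SELECT major, AVG(gpa)
FROM students
GROUP BY major
HAVING AVG(gpa) > 2.67

Result:
  Chemistry: avg=3.44
  Physics: avg=3.43
  Psychology: avg=3.07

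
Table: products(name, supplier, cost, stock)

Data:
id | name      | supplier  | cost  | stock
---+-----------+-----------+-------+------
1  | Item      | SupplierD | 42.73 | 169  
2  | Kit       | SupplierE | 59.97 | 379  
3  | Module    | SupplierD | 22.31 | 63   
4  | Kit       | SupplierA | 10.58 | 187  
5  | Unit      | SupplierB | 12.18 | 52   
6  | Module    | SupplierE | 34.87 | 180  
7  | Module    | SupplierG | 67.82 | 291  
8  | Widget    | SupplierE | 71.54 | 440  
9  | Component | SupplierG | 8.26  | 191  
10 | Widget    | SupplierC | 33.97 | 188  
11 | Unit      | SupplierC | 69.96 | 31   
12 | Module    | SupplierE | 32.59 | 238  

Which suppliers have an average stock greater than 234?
SELECT supplier, AVG(stock)
FROM products
GROUP BY supplier
HAVING AVG(stock) > 234

Result:
  SupplierE: avg=309.25
  SupplierG: avg=241.00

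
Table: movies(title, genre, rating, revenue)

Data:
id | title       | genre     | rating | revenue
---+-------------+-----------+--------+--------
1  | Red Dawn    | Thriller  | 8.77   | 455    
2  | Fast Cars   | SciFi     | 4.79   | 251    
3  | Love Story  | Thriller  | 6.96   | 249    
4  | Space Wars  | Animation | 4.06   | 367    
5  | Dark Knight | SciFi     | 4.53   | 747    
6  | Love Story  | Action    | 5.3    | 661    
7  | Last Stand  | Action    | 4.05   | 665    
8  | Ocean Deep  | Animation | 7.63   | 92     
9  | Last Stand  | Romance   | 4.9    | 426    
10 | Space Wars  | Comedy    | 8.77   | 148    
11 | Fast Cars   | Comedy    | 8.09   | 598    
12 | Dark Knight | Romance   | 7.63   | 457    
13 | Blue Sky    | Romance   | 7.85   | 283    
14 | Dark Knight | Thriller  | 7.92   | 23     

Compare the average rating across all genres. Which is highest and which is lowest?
SELECT genre, AVG(rating)
FROM movies
GROUP BY genre
ORDER BY AVG(rating)

All groups:
  SciFi: 4.66
  Action: 4.68
  Animation: 5.85
  Romance: 6.79
  Thriller: 7.88
  Comedy: 8.43

Highest: Comedy (8.43)
Lowest: SciFi (4.66)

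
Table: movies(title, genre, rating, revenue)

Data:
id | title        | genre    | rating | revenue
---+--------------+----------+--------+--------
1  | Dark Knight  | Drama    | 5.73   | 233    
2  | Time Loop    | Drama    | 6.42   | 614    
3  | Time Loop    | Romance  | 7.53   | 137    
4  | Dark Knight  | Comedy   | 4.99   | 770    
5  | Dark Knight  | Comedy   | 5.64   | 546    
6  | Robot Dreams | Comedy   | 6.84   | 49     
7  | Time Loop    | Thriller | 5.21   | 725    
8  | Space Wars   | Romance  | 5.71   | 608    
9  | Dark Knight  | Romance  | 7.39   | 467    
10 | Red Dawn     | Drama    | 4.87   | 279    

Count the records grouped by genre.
SELECT genre, COUNT(*) as count
FROM movies
GROUP BY genre

Result:
  Comedy: 3
  Drama: 3
  Romance: 3
  Thriller: 1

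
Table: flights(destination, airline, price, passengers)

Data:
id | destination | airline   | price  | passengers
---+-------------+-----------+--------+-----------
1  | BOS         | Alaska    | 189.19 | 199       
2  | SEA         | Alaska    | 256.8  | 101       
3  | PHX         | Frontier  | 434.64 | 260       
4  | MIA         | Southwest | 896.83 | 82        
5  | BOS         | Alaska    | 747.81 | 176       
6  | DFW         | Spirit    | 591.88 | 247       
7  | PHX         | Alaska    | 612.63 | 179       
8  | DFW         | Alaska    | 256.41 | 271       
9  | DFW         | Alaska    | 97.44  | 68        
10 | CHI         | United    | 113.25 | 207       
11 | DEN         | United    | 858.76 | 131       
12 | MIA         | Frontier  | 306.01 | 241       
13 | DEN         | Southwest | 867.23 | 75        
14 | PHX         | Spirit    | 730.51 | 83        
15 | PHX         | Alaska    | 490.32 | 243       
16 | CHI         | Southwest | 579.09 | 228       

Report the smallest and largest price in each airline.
SELECT airline, MIN(price), MAX(price)
FROM flights
GROUP BY airline

Result:
  Alaska: min=97.44, max=747.81
  Frontier: min=306.01, max=434.64
  Southwest: min=579.09, max=896.83
  Spirit: min=591.88, max=730.51
  United: min=113.25, max=858.76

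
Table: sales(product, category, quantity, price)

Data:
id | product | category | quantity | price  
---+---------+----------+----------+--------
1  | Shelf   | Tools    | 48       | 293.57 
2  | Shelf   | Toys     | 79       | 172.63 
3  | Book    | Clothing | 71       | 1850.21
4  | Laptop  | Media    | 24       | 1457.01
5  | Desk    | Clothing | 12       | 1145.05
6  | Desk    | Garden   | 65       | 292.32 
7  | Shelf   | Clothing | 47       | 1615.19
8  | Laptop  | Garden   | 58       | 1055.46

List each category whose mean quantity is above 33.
SELECT category, AVG(quantity)
FROM sales
GROUP BY category
HAVING AVG(quantity) > 33

Result:
  Clothing: avg=43.33
  Garden: avg=61.50
  Tools: avg=48.00
  Toys: avg=79.00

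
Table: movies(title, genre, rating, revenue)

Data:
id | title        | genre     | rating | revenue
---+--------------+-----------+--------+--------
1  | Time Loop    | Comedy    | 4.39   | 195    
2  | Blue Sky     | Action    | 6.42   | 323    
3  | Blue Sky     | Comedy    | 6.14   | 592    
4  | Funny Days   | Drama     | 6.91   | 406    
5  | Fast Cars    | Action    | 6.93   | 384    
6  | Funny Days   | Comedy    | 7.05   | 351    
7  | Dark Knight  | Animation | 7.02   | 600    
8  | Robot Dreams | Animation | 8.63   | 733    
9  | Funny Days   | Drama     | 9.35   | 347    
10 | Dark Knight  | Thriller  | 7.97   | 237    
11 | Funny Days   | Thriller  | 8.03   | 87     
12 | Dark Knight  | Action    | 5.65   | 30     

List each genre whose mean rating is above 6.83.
SELECT genre, AVG(rating)
FROM movies
GROUP BY genre
HAVING AVG(rating) > 6.83

Result:
  Animation: avg=7.83
  Drama: avg=8.13
  Thriller: avg=8.00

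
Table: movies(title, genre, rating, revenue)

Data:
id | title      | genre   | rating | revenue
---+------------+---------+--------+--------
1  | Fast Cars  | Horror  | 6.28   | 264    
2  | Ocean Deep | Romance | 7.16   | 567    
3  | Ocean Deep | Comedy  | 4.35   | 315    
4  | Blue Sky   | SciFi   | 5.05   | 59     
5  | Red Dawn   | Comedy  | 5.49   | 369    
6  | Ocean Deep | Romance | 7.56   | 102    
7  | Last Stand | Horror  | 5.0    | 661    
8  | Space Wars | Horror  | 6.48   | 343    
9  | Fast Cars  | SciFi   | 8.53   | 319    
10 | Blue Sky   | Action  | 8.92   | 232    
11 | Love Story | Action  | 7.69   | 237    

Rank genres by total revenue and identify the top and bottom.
SELECT genre, SUM(revenue)
FROM movies
GROUP BY genre
ORDER BY SUM(revenue)

All groups:
  SciFi: 378
  Action: 469
  Romance: 669
  Comedy: 684
  Horror: 1268

Highest: Horror (1268)
Lowest: SciFi (378)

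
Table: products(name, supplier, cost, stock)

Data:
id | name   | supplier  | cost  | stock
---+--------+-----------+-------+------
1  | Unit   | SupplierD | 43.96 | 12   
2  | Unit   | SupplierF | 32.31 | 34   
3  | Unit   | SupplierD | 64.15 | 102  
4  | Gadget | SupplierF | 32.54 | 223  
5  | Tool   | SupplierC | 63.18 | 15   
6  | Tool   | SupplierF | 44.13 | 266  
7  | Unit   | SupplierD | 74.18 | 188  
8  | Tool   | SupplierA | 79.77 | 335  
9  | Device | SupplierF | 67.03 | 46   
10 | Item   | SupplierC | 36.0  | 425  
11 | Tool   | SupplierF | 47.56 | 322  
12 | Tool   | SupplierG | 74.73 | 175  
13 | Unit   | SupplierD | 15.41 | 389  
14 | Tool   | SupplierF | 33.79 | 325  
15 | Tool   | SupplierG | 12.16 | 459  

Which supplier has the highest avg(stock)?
SELECT supplier, AVG(stock) as val
FROM products
GROUP BY supplier
ORDER BY val DESC
LIMIT 1

Result: SupplierA with avg(stock) = 335.00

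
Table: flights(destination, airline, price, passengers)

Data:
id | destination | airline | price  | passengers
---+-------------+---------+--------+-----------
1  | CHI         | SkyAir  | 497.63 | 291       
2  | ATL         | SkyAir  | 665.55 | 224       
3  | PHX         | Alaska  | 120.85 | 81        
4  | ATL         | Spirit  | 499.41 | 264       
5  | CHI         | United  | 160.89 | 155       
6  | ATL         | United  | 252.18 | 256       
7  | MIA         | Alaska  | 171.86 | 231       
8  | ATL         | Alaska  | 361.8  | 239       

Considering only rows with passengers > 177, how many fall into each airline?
SELECT airline, COUNT(*)
FROM flights
WHERE passengers > 177
GROUP BY airline

Note: WHERE filters rows before grouping.

Result:
  Alaska: 2
  SkyAir: 2
  Spirit: 1
  United: 1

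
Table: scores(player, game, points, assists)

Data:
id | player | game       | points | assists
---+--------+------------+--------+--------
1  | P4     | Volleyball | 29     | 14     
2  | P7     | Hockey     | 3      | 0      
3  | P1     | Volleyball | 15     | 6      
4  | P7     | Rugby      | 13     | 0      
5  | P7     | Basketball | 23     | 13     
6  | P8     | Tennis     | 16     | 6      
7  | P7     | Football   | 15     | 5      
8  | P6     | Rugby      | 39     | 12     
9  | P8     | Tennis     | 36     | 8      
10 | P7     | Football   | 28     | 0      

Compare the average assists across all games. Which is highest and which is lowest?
SELECT game, AVG(assists)
FROM scores
GROUP BY game
ORDER BY AVG(assists)

All groups:
  Hockey: 0.00
  Football: 2.50
  Rugby: 6.00
  Tennis: 7.00
  Volleyball: 10.00
  Basketball: 13.00

Highest: Basketball (13.00)
Lowest: Hockey (0.00)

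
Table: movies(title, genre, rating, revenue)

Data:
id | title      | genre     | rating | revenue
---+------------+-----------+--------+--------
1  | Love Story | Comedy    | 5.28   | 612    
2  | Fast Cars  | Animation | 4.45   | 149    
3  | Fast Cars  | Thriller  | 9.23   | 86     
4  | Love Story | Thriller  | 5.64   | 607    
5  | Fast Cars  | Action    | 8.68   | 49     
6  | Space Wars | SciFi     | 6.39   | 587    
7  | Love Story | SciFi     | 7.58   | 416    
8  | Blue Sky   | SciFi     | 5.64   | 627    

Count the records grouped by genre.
SELECT genre, COUNT(*) as count
FROM movies
GROUP BY genre

Result:
  Action: 1
  Animation: 1
  Comedy: 1
  SciFi: 3
  Thriller: 2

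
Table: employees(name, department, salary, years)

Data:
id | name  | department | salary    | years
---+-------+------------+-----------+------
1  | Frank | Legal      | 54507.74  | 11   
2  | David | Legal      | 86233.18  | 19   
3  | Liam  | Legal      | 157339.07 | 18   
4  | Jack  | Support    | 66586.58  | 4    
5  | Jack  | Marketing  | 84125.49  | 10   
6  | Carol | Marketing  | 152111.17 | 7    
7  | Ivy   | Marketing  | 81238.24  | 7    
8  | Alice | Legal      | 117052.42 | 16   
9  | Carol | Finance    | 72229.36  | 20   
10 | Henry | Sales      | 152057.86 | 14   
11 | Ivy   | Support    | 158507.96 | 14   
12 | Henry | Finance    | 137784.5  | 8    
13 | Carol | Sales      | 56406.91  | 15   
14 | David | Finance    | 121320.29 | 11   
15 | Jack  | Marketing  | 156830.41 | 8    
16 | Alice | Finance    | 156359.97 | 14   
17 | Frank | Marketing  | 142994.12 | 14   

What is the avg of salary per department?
SELECT department, AVG(salary) as result
FROM employees
GROUP BY department

Result:
  Finance: 121923.53
  Legal: 103783.10
  Marketing: 123459.89
  Sales: 104232.39
  Support: 112547.27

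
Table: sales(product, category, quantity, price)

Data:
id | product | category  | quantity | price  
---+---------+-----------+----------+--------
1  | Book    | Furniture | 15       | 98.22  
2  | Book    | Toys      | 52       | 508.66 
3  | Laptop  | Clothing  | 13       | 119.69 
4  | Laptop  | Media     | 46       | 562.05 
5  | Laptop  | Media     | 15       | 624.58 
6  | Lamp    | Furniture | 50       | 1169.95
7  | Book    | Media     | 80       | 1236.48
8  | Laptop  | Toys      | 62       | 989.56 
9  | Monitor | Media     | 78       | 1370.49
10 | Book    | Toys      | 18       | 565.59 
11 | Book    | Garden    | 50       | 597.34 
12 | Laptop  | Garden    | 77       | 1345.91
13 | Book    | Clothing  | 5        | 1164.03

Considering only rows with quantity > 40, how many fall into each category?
SELECT category, COUNT(*)
FROM sales
WHERE quantity > 40
GROUP BY category

Note: WHERE filters rows before grouping.

Result:
  Furniture: 1
  Garden: 2
  Media: 3
  Toys: 2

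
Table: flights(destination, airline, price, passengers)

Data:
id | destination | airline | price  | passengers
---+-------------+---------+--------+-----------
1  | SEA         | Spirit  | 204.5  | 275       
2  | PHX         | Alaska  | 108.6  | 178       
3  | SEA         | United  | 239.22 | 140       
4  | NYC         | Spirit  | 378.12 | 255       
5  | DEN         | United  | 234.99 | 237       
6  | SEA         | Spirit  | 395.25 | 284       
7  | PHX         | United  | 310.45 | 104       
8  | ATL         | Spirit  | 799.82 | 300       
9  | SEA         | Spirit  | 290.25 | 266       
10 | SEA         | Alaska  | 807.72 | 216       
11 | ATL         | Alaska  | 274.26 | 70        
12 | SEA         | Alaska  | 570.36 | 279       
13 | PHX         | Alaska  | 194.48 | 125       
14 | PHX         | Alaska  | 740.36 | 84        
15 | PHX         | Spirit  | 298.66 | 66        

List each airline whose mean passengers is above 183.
SELECT airline, AVG(passengers)
FROM flights
GROUP BY airline
HAVING AVG(passengers) > 183

Result:
  Spirit: avg=241.00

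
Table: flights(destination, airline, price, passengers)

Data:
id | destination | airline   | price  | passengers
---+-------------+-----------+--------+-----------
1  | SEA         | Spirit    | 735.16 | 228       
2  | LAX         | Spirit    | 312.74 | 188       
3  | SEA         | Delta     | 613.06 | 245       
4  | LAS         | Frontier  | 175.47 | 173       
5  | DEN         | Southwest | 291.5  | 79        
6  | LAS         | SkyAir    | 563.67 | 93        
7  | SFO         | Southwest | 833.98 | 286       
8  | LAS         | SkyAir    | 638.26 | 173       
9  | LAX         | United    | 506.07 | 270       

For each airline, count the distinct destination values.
SELECT airline, COUNT(DISTINCT destination)
FROM flights
GROUP BY airline

Result:
  Delta: 1 distinct
  Frontier: 1 distinct
  SkyAir: 1 distinct
  Southwest: 2 distinct
  Spirit: 2 distinct
  United: 1 distinct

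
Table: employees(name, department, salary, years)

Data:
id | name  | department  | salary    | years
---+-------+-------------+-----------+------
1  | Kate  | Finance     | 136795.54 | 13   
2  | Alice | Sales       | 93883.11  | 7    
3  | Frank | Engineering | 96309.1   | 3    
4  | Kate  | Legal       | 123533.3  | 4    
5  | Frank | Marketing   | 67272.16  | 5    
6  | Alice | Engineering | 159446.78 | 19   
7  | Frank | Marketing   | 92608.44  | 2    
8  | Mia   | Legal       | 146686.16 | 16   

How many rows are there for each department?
SELECT department, COUNT(*) as count
FROM employees
GROUP BY department

Result:
  Engineering: 2
  Finance: 1
  Legal: 2
  Marketing: 2
  Sales: 1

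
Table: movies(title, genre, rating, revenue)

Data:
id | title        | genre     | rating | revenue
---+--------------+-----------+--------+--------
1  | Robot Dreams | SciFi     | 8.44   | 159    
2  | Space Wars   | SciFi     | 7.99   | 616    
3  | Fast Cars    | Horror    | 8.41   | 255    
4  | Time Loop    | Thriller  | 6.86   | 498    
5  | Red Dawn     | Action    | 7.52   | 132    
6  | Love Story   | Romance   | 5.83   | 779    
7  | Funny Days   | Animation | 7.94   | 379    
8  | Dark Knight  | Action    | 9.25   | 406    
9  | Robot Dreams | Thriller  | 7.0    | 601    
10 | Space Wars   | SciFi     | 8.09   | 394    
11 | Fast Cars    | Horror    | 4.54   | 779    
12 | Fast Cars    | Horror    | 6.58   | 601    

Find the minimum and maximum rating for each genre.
SELECT genre, MIN(rating), MAX(rating)
FROM movies
GROUP BY genre

Result:
  Action: min=7.52, max=9.25
  Animation: min=7.94, max=7.94
  Horror: min=4.54, max=8.41
  Romance: min=5.83, max=5.83
  SciFi: min=7.99, max=8.44
  Thriller: min=6.86, max=7.00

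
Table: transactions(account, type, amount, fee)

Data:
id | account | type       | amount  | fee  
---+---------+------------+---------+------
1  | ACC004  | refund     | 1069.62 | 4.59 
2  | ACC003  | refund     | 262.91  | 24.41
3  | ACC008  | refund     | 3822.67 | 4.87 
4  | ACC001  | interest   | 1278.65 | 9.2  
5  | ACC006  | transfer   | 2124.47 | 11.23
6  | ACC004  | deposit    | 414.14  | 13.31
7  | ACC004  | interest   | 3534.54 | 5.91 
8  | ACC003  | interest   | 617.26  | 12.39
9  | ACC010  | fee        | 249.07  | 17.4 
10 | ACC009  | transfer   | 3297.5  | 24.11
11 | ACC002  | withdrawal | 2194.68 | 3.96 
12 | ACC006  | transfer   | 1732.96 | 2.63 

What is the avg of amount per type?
SELECT type, AVG(amount) as result
FROM transactions
GROUP BY type

Result:
  deposit: 414.14
  fee: 249.07
  interest: 1810.15
  refund: 1718.40
  transfer: 2384.98
  withdrawal: 2194.68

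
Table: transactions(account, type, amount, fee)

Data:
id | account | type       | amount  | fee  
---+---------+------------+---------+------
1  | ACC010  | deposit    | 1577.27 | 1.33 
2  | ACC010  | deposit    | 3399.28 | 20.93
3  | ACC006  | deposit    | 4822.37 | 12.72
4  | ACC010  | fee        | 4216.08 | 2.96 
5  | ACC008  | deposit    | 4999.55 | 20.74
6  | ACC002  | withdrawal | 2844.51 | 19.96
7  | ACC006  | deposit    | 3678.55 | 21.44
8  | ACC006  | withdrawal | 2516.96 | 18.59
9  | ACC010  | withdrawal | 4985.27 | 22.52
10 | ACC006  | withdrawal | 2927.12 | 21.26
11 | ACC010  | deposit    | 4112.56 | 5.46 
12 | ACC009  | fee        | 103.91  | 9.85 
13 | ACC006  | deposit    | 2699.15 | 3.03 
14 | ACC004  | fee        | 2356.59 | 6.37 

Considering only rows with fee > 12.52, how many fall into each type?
SELECT type, COUNT(*)
FROM transactions
WHERE fee > 12.52
GROUP BY type

Note: WHERE filters rows before grouping.

Result:
  deposit: 4
  withdrawal: 4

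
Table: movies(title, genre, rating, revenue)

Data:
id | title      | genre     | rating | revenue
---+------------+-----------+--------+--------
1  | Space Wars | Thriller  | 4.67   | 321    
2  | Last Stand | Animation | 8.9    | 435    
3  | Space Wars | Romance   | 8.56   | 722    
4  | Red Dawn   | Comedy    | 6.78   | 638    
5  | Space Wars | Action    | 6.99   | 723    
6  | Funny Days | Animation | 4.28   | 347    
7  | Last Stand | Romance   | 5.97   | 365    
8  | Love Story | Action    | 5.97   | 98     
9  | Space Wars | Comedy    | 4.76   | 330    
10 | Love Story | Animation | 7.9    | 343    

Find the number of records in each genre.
SELECT genre, COUNT(*) as count
FROM movies
GROUP BY genre

Result:
  Action: 2
  Animation: 3
  Comedy: 2
  Romance: 2
  Thriller: 1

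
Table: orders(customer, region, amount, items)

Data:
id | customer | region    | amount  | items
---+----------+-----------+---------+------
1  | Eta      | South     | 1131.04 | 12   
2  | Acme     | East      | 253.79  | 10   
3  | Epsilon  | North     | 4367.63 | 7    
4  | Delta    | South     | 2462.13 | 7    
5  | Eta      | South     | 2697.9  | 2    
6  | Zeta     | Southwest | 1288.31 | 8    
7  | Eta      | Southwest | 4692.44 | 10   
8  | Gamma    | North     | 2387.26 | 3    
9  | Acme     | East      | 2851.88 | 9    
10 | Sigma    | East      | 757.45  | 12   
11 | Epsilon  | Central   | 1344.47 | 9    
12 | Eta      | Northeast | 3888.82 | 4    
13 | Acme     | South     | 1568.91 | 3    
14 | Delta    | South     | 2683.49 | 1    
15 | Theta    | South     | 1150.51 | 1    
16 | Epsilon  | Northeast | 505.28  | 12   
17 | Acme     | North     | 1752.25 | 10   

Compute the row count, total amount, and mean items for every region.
SELECT region,
       COUNT(*) as cnt,
       SUM(amount) as total_amount,
       AVG(items) as avg_items
FROM orders
GROUP BY region

Result:
  Central: 1 records, 1344.47 total amount, 9.00 avg items
  East: 3 records, 3863.12 total amount, 10.33 avg items
  North: 3 records, 8507.14 total amount, 6.67 avg items
  Northeast: 2 records, 4394.10 total amount, 8.00 avg items
  South: 6 records, 11693.98 total amount, 4.33 avg items
  Southwest: 2 records, 5980.75 total amount, 9.00 avg items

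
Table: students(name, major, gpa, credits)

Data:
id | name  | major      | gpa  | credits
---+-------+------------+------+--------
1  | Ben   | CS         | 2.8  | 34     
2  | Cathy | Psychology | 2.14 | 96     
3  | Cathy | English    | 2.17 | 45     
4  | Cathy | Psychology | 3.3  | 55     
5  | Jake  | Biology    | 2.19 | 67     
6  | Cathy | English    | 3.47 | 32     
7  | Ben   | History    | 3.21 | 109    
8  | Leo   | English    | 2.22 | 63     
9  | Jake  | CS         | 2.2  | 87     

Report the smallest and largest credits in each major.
SELECT major, MIN(credits), MAX(credits)
FROM students
GROUP BY major

Result:
  Biology: min=67, max=67
  CS: min=34, max=87
  English: min=32, max=63
  History: min=109, max=109
  Psychology: min=55, max=96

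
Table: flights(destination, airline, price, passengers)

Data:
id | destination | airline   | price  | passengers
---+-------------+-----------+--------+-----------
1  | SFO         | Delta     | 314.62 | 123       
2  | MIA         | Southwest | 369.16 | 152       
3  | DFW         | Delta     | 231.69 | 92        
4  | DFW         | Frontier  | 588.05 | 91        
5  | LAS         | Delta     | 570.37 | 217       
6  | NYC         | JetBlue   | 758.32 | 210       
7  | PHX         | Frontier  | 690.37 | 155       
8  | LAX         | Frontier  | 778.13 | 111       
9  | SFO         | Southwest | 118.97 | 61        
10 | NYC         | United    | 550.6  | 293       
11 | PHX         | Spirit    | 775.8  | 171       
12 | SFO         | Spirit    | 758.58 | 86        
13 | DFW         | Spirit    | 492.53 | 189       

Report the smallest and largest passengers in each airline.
SELECT airline, MIN(passengers), MAX(passengers)
FROM flights
GROUP BY airline

Result:
  Delta: min=92, max=217
  Frontier: min=91, max=155
  JetBlue: min=210, max=210
  Southwest: min=61, max=152
  Spirit: min=86, max=189
  United: min=293, max=293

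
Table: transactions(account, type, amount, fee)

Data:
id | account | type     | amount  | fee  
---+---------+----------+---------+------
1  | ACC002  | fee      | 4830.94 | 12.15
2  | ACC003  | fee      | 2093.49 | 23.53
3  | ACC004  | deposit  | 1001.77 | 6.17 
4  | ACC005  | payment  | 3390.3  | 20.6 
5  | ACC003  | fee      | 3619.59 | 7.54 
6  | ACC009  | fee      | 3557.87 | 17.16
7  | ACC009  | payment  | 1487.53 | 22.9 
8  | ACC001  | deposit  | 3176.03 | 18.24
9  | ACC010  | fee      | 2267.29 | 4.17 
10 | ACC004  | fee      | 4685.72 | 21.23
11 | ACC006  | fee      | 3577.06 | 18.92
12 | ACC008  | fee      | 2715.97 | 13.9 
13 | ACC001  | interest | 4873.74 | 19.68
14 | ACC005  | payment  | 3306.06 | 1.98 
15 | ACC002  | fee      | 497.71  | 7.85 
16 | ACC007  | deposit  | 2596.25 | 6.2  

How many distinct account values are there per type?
SELECT type, COUNT(DISTINCT account)
FROM transactions
GROUP BY type

Result:
  deposit: 3 distinct
  fee: 7 distinct
  interest: 1 distinct
  payment: 2 distinct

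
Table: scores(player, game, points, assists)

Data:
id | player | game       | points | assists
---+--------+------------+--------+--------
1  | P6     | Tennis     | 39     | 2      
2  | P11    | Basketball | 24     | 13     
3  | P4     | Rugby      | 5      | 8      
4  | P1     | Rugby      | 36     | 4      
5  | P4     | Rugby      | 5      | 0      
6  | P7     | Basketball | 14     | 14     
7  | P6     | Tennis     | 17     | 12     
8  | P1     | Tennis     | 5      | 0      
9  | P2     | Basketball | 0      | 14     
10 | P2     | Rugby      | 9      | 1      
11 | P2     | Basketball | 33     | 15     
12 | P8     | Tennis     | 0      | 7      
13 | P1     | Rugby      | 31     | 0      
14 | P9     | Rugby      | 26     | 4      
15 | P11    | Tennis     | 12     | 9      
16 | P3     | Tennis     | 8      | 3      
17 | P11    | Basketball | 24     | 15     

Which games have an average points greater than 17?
SELECT game, AVG(points)
FROM scores
GROUP BY game
HAVING AVG(points) > 17

Result:
  Basketball: avg=19.00
  Rugby: avg=18.67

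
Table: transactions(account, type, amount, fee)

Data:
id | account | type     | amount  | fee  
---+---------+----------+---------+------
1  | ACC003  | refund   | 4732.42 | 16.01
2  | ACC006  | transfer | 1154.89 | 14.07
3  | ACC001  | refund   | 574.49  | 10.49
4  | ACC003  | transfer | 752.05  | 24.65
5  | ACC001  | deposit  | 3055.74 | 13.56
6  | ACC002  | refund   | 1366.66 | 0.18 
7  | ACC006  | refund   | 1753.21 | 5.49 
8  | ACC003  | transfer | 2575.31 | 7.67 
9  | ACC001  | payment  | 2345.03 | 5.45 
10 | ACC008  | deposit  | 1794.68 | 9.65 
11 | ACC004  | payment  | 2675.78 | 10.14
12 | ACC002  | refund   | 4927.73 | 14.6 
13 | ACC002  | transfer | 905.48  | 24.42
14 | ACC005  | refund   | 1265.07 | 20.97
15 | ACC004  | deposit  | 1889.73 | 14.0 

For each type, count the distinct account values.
SELECT type, COUNT(DISTINCT account)
FROM transactions
GROUP BY type

Result:
  deposit: 3 distinct
  payment: 2 distinct
  refund: 5 distinct
  transfer: 3 distinct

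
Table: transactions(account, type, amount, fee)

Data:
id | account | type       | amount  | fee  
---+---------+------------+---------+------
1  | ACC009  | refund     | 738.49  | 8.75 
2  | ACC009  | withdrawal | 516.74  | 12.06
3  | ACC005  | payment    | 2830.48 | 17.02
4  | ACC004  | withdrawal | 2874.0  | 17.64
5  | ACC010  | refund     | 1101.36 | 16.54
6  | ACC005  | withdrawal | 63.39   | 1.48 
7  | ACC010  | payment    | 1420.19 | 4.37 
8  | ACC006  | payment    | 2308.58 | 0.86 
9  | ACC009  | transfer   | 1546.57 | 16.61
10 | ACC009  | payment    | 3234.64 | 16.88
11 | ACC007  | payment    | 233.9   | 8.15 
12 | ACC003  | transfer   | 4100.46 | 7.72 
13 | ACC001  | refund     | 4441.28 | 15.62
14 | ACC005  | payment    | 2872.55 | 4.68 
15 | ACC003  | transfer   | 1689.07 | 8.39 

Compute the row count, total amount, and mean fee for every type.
SELECT type,
       COUNT(*) as cnt,
       SUM(amount) as total_amount,
       AVG(fee) as avg_fee
FROM transactions
GROUP BY type

Result:
  payment: 6 records, 12900.34 total amount, 8.66 avg fee
  refund: 3 records, 6281.13 total amount, 13.64 avg fee
  transfer: 3 records, 7336.10 total amount, 10.91 avg fee
  withdrawal: 3 records, 3454.13 total amount, 10.39 avg fee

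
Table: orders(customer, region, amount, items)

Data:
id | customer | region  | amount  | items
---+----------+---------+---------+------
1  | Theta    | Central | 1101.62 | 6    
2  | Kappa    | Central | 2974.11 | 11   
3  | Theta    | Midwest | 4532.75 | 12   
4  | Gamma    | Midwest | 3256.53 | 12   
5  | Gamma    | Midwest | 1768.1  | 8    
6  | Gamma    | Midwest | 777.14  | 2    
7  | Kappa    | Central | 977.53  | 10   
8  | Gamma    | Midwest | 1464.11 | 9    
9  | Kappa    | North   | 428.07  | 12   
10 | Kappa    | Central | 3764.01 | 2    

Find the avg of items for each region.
SELECT region, AVG(items) as result
FROM orders
GROUP BY region

Result:
  Central: 7.25
  Midwest: 8.60
  North: 12.00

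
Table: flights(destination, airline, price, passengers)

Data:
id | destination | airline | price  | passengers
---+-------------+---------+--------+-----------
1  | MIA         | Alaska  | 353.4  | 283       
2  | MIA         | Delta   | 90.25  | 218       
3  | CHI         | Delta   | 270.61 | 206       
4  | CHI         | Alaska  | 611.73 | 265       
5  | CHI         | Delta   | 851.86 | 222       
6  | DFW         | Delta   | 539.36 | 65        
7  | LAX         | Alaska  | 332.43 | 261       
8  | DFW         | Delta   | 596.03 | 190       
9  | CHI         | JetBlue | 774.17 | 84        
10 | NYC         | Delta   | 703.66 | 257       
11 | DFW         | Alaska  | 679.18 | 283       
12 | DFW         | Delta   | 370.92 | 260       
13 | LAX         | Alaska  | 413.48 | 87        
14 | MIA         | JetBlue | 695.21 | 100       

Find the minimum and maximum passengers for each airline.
SELECT airline, MIN(passengers), MAX(passengers)
FROM flights
GROUP BY airline

Result:
  Alaska: min=87, max=283
  Delta: min=65, max=260
  JetBlue: min=84, max=100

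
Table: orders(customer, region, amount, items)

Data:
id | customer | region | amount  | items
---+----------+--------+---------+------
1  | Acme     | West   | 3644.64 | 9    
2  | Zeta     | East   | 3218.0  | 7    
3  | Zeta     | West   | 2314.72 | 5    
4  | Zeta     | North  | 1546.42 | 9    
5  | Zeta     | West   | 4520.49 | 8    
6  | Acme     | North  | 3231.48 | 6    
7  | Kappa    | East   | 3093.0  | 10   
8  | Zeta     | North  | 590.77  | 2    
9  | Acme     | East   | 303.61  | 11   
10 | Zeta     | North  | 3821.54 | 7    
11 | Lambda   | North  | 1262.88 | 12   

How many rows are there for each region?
SELECT region, COUNT(*) as count
FROM orders
GROUP BY region

Result:
  East: 3
  North: 5
  West: 3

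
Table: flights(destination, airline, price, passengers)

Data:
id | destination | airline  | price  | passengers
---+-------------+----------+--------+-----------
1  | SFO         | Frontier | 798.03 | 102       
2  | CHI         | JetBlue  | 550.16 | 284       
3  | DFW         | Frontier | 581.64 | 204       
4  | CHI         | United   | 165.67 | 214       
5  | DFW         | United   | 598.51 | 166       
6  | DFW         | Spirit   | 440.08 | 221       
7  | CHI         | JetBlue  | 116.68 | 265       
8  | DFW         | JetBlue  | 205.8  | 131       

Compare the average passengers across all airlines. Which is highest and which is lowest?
SELECT airline, AVG(passengers)
FROM flights
GROUP BY airline
ORDER BY AVG(passengers)

All groups:
  Frontier: 153.00
  United: 190.00
  Spirit: 221.00
  JetBlue: 226.67

Highest: JetBlue (226.67)
Lowest: Frontier (153.00)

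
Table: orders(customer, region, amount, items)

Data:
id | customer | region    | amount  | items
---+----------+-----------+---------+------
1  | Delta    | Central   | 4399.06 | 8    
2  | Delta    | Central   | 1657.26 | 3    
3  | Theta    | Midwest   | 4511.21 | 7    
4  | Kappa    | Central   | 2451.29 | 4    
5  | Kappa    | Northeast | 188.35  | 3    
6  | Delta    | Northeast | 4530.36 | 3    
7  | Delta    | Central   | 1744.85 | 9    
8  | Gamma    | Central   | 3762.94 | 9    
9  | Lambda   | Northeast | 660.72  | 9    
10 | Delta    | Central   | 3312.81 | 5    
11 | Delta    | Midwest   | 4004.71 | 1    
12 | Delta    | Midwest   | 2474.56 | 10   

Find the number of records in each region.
SELECT region, COUNT(*) as count
FROM orders
GROUP BY region

Result:
  Central: 6
  Midwest: 3
  Northeast: 3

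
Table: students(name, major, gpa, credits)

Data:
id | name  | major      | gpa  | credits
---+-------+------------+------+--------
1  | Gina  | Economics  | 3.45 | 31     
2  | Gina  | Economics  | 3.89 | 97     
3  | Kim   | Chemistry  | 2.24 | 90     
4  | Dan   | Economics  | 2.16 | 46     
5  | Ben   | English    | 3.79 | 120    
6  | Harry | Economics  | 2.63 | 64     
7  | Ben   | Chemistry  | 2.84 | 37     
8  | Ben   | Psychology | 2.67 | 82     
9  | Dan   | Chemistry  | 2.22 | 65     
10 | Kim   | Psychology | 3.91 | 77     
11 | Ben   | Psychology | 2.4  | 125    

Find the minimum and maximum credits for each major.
SELECT major, MIN(credits), MAX(credits)
FROM students
GROUP BY major

Result:
  Chemistry: min=37, max=90
  Economics: min=31, max=97
  English: min=120, max=120
  Psychology: min=77, max=125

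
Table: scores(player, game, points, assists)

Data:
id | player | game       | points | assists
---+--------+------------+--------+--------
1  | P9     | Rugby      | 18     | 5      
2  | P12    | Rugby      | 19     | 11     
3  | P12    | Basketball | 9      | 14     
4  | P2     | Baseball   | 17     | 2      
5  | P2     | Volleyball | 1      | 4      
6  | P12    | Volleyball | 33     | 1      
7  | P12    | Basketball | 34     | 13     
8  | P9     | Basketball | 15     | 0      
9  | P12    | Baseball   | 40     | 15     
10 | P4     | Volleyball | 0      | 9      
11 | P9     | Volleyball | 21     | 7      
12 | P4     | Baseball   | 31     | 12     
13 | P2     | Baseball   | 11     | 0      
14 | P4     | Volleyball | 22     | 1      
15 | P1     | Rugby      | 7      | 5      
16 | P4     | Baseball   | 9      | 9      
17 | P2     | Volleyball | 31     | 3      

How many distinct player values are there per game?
SELECT game, COUNT(DISTINCT player)
FROM scores
GROUP BY game

Result:
  Baseball: 3 distinct
  Basketball: 2 distinct
  Rugby: 3 distinct
  Volleyball: 4 distinct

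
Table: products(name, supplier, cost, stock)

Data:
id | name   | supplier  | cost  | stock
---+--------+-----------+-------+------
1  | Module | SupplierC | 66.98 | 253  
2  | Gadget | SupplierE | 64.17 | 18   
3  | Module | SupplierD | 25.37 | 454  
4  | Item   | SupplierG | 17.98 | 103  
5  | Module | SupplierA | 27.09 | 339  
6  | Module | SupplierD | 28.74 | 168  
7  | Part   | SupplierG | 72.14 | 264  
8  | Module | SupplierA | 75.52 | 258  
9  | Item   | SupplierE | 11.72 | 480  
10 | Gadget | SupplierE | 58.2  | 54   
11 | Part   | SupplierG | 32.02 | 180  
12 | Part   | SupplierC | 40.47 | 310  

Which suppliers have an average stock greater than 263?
SELECT supplier, AVG(stock)
FROM products
GROUP BY supplier
HAVING AVG(stock) > 263

Result:
  SupplierA: avg=298.50
  SupplierC: avg=281.50
  SupplierD: avg=311.00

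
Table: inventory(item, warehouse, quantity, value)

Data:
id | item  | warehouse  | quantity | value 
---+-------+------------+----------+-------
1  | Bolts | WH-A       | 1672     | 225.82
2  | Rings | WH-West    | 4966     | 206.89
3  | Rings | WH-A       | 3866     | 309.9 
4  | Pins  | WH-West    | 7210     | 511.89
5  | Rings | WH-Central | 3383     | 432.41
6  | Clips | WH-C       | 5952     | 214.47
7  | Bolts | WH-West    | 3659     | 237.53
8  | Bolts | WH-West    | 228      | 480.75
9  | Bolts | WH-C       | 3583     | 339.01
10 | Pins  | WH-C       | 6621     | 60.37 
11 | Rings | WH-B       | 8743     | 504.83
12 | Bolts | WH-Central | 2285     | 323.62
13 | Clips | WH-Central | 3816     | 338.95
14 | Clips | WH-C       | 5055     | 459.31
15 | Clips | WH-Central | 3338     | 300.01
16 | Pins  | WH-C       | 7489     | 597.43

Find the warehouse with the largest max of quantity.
SELECT warehouse, MAX(quantity) as val
FROM inventory
GROUP BY warehouse
ORDER BY val DESC
LIMIT 1

Result: WH-B with max(quantity) = 8743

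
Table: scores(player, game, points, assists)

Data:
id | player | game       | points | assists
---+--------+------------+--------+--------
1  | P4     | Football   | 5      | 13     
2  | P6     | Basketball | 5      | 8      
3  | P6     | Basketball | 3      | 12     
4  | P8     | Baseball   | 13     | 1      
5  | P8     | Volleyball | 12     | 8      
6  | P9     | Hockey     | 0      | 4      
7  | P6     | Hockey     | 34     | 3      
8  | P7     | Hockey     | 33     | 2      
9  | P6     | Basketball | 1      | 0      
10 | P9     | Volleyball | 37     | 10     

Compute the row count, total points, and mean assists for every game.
SELECT game,
       COUNT(*) as cnt,
       SUM(points) as total_points,
       AVG(assists) as avg_assists
FROM scores
GROUP BY game

Result:
  Baseball: 1 records, 13 total points, 1.00 avg assists
  Basketball: 3 records, 9 total points, 6.67 avg assists
  Football: 1 records, 5 total points, 13.00 avg assists
  Hockey: 3 records, 67 total points, 3.00 avg assists
  Volleyball: 2 records, 49 total points, 9.00 avg assists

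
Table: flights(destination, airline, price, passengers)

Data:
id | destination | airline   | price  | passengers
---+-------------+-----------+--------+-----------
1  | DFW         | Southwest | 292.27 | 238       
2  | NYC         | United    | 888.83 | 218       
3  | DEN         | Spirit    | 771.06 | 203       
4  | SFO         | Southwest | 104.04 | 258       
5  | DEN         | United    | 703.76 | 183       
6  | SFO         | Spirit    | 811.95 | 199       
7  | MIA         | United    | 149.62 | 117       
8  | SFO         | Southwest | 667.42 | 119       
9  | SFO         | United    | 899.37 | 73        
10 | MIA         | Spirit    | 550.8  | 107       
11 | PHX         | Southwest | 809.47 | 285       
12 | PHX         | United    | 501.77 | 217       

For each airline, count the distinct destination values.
SELECT airline, COUNT(DISTINCT destination)
FROM flights
GROUP BY airline

Result:
  Southwest: 3 distinct
  Spirit: 3 distinct
  United: 5 distinct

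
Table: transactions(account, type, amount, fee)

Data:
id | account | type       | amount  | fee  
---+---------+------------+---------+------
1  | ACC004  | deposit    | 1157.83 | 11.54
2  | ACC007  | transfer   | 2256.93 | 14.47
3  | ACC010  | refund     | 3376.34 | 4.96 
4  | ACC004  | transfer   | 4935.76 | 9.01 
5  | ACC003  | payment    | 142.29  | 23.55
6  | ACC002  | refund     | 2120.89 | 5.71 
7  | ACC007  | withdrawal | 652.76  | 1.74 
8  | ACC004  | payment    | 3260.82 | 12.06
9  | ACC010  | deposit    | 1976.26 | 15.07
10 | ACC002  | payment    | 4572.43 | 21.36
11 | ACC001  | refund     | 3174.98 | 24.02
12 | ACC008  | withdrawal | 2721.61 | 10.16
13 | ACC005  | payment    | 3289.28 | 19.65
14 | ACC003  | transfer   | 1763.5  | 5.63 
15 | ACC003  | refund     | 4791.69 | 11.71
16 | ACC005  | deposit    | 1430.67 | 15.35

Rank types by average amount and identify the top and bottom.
SELECT type, AVG(amount)
FROM transactions
GROUP BY type
ORDER BY AVG(amount)

All groups:
  deposit: 1521.59
  withdrawal: 1687.19
  payment: 2816.21
  transfer: 2985.40
  refund: 3365.98

Highest: refund (3365.98)
Lowest: deposit (1521.59)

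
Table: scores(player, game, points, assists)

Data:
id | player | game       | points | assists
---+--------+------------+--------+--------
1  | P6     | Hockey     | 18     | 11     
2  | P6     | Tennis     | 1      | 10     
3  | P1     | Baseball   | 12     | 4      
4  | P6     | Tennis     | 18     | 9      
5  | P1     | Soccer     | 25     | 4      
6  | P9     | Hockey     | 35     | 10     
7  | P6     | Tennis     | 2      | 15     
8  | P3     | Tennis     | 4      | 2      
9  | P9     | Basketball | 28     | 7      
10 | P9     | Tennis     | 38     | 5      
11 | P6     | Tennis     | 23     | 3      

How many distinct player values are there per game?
SELECT game, COUNT(DISTINCT player)
FROM scores
GROUP BY game

Result:
  Baseball: 1 distinct
  Basketball: 1 distinct
  Hockey: 2 distinct
  Soccer: 1 distinct
  Tennis: 3 distinct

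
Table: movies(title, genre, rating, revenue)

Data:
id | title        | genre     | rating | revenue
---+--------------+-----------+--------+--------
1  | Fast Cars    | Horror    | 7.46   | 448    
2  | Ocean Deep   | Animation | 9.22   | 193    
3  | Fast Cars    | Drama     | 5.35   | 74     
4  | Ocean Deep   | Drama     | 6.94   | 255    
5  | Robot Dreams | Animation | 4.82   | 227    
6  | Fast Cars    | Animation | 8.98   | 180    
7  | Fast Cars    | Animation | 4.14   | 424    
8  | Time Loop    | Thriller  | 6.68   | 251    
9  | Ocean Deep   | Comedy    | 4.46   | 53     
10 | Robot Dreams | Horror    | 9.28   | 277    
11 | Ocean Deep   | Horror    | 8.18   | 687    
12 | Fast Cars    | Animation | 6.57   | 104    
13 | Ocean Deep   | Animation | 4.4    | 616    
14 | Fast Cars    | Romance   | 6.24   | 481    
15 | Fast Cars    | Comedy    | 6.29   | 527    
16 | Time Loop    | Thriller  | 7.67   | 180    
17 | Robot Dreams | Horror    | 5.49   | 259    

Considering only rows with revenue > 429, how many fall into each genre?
SELECT genre, COUNT(*)
FROM movies
WHERE revenue > 429
GROUP BY genre

Note: WHERE filters rows before grouping.

Result:
  Animation: 1
  Comedy: 1
  Horror: 2
  Romance: 1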